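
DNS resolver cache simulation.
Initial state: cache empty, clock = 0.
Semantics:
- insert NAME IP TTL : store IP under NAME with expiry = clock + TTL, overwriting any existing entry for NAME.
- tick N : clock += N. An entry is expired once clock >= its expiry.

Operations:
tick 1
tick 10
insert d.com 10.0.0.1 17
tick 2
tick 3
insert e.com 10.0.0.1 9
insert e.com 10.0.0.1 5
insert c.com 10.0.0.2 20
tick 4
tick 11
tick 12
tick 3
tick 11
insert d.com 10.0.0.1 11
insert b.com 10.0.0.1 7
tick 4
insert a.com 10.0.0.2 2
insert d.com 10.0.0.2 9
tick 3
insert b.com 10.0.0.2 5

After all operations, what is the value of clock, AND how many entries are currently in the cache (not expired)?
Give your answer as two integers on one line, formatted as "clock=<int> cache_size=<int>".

Op 1: tick 1 -> clock=1.
Op 2: tick 10 -> clock=11.
Op 3: insert d.com -> 10.0.0.1 (expiry=11+17=28). clock=11
Op 4: tick 2 -> clock=13.
Op 5: tick 3 -> clock=16.
Op 6: insert e.com -> 10.0.0.1 (expiry=16+9=25). clock=16
Op 7: insert e.com -> 10.0.0.1 (expiry=16+5=21). clock=16
Op 8: insert c.com -> 10.0.0.2 (expiry=16+20=36). clock=16
Op 9: tick 4 -> clock=20.
Op 10: tick 11 -> clock=31. purged={d.com,e.com}
Op 11: tick 12 -> clock=43. purged={c.com}
Op 12: tick 3 -> clock=46.
Op 13: tick 11 -> clock=57.
Op 14: insert d.com -> 10.0.0.1 (expiry=57+11=68). clock=57
Op 15: insert b.com -> 10.0.0.1 (expiry=57+7=64). clock=57
Op 16: tick 4 -> clock=61.
Op 17: insert a.com -> 10.0.0.2 (expiry=61+2=63). clock=61
Op 18: insert d.com -> 10.0.0.2 (expiry=61+9=70). clock=61
Op 19: tick 3 -> clock=64. purged={a.com,b.com}
Op 20: insert b.com -> 10.0.0.2 (expiry=64+5=69). clock=64
Final clock = 64
Final cache (unexpired): {b.com,d.com} -> size=2

Answer: clock=64 cache_size=2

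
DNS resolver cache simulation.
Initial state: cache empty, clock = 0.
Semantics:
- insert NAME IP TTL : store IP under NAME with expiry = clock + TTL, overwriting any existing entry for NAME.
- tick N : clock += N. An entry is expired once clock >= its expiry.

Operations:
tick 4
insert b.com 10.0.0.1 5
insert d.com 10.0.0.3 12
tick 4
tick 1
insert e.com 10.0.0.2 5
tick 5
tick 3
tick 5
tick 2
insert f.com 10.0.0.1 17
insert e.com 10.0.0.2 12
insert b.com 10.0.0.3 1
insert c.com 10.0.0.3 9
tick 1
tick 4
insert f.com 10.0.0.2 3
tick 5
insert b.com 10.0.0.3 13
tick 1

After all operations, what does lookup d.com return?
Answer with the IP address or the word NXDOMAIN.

Answer: NXDOMAIN

Derivation:
Op 1: tick 4 -> clock=4.
Op 2: insert b.com -> 10.0.0.1 (expiry=4+5=9). clock=4
Op 3: insert d.com -> 10.0.0.3 (expiry=4+12=16). clock=4
Op 4: tick 4 -> clock=8.
Op 5: tick 1 -> clock=9. purged={b.com}
Op 6: insert e.com -> 10.0.0.2 (expiry=9+5=14). clock=9
Op 7: tick 5 -> clock=14. purged={e.com}
Op 8: tick 3 -> clock=17. purged={d.com}
Op 9: tick 5 -> clock=22.
Op 10: tick 2 -> clock=24.
Op 11: insert f.com -> 10.0.0.1 (expiry=24+17=41). clock=24
Op 12: insert e.com -> 10.0.0.2 (expiry=24+12=36). clock=24
Op 13: insert b.com -> 10.0.0.3 (expiry=24+1=25). clock=24
Op 14: insert c.com -> 10.0.0.3 (expiry=24+9=33). clock=24
Op 15: tick 1 -> clock=25. purged={b.com}
Op 16: tick 4 -> clock=29.
Op 17: insert f.com -> 10.0.0.2 (expiry=29+3=32). clock=29
Op 18: tick 5 -> clock=34. purged={c.com,f.com}
Op 19: insert b.com -> 10.0.0.3 (expiry=34+13=47). clock=34
Op 20: tick 1 -> clock=35.
lookup d.com: not in cache (expired or never inserted)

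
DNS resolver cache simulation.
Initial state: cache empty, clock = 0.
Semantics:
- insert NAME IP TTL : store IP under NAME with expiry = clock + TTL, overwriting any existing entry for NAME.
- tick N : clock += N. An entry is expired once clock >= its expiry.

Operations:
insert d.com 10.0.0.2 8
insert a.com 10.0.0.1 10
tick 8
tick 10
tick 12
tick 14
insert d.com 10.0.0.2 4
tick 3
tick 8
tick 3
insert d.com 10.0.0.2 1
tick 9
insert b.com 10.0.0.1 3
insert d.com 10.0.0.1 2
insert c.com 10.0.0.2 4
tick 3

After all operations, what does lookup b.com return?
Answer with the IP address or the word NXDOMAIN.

Op 1: insert d.com -> 10.0.0.2 (expiry=0+8=8). clock=0
Op 2: insert a.com -> 10.0.0.1 (expiry=0+10=10). clock=0
Op 3: tick 8 -> clock=8. purged={d.com}
Op 4: tick 10 -> clock=18. purged={a.com}
Op 5: tick 12 -> clock=30.
Op 6: tick 14 -> clock=44.
Op 7: insert d.com -> 10.0.0.2 (expiry=44+4=48). clock=44
Op 8: tick 3 -> clock=47.
Op 9: tick 8 -> clock=55. purged={d.com}
Op 10: tick 3 -> clock=58.
Op 11: insert d.com -> 10.0.0.2 (expiry=58+1=59). clock=58
Op 12: tick 9 -> clock=67. purged={d.com}
Op 13: insert b.com -> 10.0.0.1 (expiry=67+3=70). clock=67
Op 14: insert d.com -> 10.0.0.1 (expiry=67+2=69). clock=67
Op 15: insert c.com -> 10.0.0.2 (expiry=67+4=71). clock=67
Op 16: tick 3 -> clock=70. purged={b.com,d.com}
lookup b.com: not in cache (expired or never inserted)

Answer: NXDOMAIN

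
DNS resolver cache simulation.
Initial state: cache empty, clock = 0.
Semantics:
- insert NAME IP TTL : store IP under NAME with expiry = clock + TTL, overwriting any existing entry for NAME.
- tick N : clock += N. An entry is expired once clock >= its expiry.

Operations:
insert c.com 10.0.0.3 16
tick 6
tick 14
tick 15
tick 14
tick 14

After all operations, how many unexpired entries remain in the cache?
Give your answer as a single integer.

Op 1: insert c.com -> 10.0.0.3 (expiry=0+16=16). clock=0
Op 2: tick 6 -> clock=6.
Op 3: tick 14 -> clock=20. purged={c.com}
Op 4: tick 15 -> clock=35.
Op 5: tick 14 -> clock=49.
Op 6: tick 14 -> clock=63.
Final cache (unexpired): {} -> size=0

Answer: 0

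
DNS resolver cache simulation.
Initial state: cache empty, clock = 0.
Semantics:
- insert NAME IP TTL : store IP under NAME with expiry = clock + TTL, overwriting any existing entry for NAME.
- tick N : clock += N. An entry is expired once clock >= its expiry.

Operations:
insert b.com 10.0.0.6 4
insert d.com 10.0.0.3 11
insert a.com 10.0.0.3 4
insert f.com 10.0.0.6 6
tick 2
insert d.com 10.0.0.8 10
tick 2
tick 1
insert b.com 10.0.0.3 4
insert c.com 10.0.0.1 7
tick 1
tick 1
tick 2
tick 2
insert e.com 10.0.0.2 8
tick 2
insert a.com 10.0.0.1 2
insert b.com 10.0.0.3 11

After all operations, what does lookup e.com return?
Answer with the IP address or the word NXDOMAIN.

Answer: 10.0.0.2

Derivation:
Op 1: insert b.com -> 10.0.0.6 (expiry=0+4=4). clock=0
Op 2: insert d.com -> 10.0.0.3 (expiry=0+11=11). clock=0
Op 3: insert a.com -> 10.0.0.3 (expiry=0+4=4). clock=0
Op 4: insert f.com -> 10.0.0.6 (expiry=0+6=6). clock=0
Op 5: tick 2 -> clock=2.
Op 6: insert d.com -> 10.0.0.8 (expiry=2+10=12). clock=2
Op 7: tick 2 -> clock=4. purged={a.com,b.com}
Op 8: tick 1 -> clock=5.
Op 9: insert b.com -> 10.0.0.3 (expiry=5+4=9). clock=5
Op 10: insert c.com -> 10.0.0.1 (expiry=5+7=12). clock=5
Op 11: tick 1 -> clock=6. purged={f.com}
Op 12: tick 1 -> clock=7.
Op 13: tick 2 -> clock=9. purged={b.com}
Op 14: tick 2 -> clock=11.
Op 15: insert e.com -> 10.0.0.2 (expiry=11+8=19). clock=11
Op 16: tick 2 -> clock=13. purged={c.com,d.com}
Op 17: insert a.com -> 10.0.0.1 (expiry=13+2=15). clock=13
Op 18: insert b.com -> 10.0.0.3 (expiry=13+11=24). clock=13
lookup e.com: present, ip=10.0.0.2 expiry=19 > clock=13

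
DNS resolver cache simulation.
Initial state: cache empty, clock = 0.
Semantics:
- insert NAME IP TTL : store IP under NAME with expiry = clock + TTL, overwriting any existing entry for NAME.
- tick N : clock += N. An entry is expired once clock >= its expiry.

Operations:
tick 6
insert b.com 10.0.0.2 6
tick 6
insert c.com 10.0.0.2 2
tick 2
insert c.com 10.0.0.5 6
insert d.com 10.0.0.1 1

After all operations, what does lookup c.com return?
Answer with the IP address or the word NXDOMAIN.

Answer: 10.0.0.5

Derivation:
Op 1: tick 6 -> clock=6.
Op 2: insert b.com -> 10.0.0.2 (expiry=6+6=12). clock=6
Op 3: tick 6 -> clock=12. purged={b.com}
Op 4: insert c.com -> 10.0.0.2 (expiry=12+2=14). clock=12
Op 5: tick 2 -> clock=14. purged={c.com}
Op 6: insert c.com -> 10.0.0.5 (expiry=14+6=20). clock=14
Op 7: insert d.com -> 10.0.0.1 (expiry=14+1=15). clock=14
lookup c.com: present, ip=10.0.0.5 expiry=20 > clock=14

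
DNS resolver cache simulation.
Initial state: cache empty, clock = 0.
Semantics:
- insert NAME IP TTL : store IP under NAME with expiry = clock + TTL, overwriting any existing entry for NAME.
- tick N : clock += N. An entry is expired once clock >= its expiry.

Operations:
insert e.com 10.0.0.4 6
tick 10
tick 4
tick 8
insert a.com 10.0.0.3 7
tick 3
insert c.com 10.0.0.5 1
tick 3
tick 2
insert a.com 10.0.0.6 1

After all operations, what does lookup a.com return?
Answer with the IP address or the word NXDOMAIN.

Op 1: insert e.com -> 10.0.0.4 (expiry=0+6=6). clock=0
Op 2: tick 10 -> clock=10. purged={e.com}
Op 3: tick 4 -> clock=14.
Op 4: tick 8 -> clock=22.
Op 5: insert a.com -> 10.0.0.3 (expiry=22+7=29). clock=22
Op 6: tick 3 -> clock=25.
Op 7: insert c.com -> 10.0.0.5 (expiry=25+1=26). clock=25
Op 8: tick 3 -> clock=28. purged={c.com}
Op 9: tick 2 -> clock=30. purged={a.com}
Op 10: insert a.com -> 10.0.0.6 (expiry=30+1=31). clock=30
lookup a.com: present, ip=10.0.0.6 expiry=31 > clock=30

Answer: 10.0.0.6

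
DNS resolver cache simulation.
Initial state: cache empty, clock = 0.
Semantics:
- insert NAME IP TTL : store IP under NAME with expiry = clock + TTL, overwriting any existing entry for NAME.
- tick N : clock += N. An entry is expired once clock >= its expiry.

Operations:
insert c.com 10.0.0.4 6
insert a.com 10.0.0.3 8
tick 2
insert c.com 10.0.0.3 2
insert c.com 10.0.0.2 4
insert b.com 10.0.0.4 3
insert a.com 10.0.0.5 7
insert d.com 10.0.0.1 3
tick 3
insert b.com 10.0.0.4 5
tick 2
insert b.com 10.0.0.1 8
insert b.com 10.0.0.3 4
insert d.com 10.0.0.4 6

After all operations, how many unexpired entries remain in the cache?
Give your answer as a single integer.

Answer: 3

Derivation:
Op 1: insert c.com -> 10.0.0.4 (expiry=0+6=6). clock=0
Op 2: insert a.com -> 10.0.0.3 (expiry=0+8=8). clock=0
Op 3: tick 2 -> clock=2.
Op 4: insert c.com -> 10.0.0.3 (expiry=2+2=4). clock=2
Op 5: insert c.com -> 10.0.0.2 (expiry=2+4=6). clock=2
Op 6: insert b.com -> 10.0.0.4 (expiry=2+3=5). clock=2
Op 7: insert a.com -> 10.0.0.5 (expiry=2+7=9). clock=2
Op 8: insert d.com -> 10.0.0.1 (expiry=2+3=5). clock=2
Op 9: tick 3 -> clock=5. purged={b.com,d.com}
Op 10: insert b.com -> 10.0.0.4 (expiry=5+5=10). clock=5
Op 11: tick 2 -> clock=7. purged={c.com}
Op 12: insert b.com -> 10.0.0.1 (expiry=7+8=15). clock=7
Op 13: insert b.com -> 10.0.0.3 (expiry=7+4=11). clock=7
Op 14: insert d.com -> 10.0.0.4 (expiry=7+6=13). clock=7
Final cache (unexpired): {a.com,b.com,d.com} -> size=3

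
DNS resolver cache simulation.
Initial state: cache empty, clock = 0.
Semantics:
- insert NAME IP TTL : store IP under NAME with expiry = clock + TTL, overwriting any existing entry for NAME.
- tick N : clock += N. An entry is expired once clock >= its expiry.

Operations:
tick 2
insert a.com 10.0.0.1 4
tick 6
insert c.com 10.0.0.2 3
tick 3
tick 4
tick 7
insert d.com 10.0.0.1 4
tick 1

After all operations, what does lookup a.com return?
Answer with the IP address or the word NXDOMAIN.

Answer: NXDOMAIN

Derivation:
Op 1: tick 2 -> clock=2.
Op 2: insert a.com -> 10.0.0.1 (expiry=2+4=6). clock=2
Op 3: tick 6 -> clock=8. purged={a.com}
Op 4: insert c.com -> 10.0.0.2 (expiry=8+3=11). clock=8
Op 5: tick 3 -> clock=11. purged={c.com}
Op 6: tick 4 -> clock=15.
Op 7: tick 7 -> clock=22.
Op 8: insert d.com -> 10.0.0.1 (expiry=22+4=26). clock=22
Op 9: tick 1 -> clock=23.
lookup a.com: not in cache (expired or never inserted)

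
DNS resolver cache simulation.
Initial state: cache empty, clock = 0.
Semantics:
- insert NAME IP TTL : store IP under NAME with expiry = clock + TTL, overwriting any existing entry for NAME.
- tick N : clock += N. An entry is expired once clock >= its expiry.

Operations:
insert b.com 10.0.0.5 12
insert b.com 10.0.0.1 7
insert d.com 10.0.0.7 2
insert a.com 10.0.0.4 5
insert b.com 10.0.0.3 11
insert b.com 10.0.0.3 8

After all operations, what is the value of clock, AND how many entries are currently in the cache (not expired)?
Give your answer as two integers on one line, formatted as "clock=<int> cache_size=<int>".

Op 1: insert b.com -> 10.0.0.5 (expiry=0+12=12). clock=0
Op 2: insert b.com -> 10.0.0.1 (expiry=0+7=7). clock=0
Op 3: insert d.com -> 10.0.0.7 (expiry=0+2=2). clock=0
Op 4: insert a.com -> 10.0.0.4 (expiry=0+5=5). clock=0
Op 5: insert b.com -> 10.0.0.3 (expiry=0+11=11). clock=0
Op 6: insert b.com -> 10.0.0.3 (expiry=0+8=8). clock=0
Final clock = 0
Final cache (unexpired): {a.com,b.com,d.com} -> size=3

Answer: clock=0 cache_size=3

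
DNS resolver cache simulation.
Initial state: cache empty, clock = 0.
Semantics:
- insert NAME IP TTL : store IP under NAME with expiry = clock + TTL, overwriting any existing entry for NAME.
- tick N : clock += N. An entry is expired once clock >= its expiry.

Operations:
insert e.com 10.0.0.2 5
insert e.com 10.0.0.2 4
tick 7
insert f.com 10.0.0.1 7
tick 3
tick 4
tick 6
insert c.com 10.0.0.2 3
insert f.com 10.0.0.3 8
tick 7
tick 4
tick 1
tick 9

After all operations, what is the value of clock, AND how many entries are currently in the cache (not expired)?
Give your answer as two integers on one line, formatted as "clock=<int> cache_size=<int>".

Op 1: insert e.com -> 10.0.0.2 (expiry=0+5=5). clock=0
Op 2: insert e.com -> 10.0.0.2 (expiry=0+4=4). clock=0
Op 3: tick 7 -> clock=7. purged={e.com}
Op 4: insert f.com -> 10.0.0.1 (expiry=7+7=14). clock=7
Op 5: tick 3 -> clock=10.
Op 6: tick 4 -> clock=14. purged={f.com}
Op 7: tick 6 -> clock=20.
Op 8: insert c.com -> 10.0.0.2 (expiry=20+3=23). clock=20
Op 9: insert f.com -> 10.0.0.3 (expiry=20+8=28). clock=20
Op 10: tick 7 -> clock=27. purged={c.com}
Op 11: tick 4 -> clock=31. purged={f.com}
Op 12: tick 1 -> clock=32.
Op 13: tick 9 -> clock=41.
Final clock = 41
Final cache (unexpired): {} -> size=0

Answer: clock=41 cache_size=0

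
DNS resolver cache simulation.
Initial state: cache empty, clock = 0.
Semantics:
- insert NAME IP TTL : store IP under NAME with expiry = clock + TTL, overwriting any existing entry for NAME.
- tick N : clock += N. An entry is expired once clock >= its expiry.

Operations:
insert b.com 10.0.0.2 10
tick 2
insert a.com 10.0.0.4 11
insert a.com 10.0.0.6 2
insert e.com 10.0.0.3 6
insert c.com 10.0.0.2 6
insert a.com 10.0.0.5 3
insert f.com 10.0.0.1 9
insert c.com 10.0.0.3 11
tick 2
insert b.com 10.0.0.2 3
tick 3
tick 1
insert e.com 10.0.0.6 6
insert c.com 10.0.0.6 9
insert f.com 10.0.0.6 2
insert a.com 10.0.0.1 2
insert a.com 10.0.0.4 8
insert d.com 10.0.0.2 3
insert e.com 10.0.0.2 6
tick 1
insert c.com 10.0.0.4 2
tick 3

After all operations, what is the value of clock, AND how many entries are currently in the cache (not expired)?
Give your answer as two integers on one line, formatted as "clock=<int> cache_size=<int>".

Op 1: insert b.com -> 10.0.0.2 (expiry=0+10=10). clock=0
Op 2: tick 2 -> clock=2.
Op 3: insert a.com -> 10.0.0.4 (expiry=2+11=13). clock=2
Op 4: insert a.com -> 10.0.0.6 (expiry=2+2=4). clock=2
Op 5: insert e.com -> 10.0.0.3 (expiry=2+6=8). clock=2
Op 6: insert c.com -> 10.0.0.2 (expiry=2+6=8). clock=2
Op 7: insert a.com -> 10.0.0.5 (expiry=2+3=5). clock=2
Op 8: insert f.com -> 10.0.0.1 (expiry=2+9=11). clock=2
Op 9: insert c.com -> 10.0.0.3 (expiry=2+11=13). clock=2
Op 10: tick 2 -> clock=4.
Op 11: insert b.com -> 10.0.0.2 (expiry=4+3=7). clock=4
Op 12: tick 3 -> clock=7. purged={a.com,b.com}
Op 13: tick 1 -> clock=8. purged={e.com}
Op 14: insert e.com -> 10.0.0.6 (expiry=8+6=14). clock=8
Op 15: insert c.com -> 10.0.0.6 (expiry=8+9=17). clock=8
Op 16: insert f.com -> 10.0.0.6 (expiry=8+2=10). clock=8
Op 17: insert a.com -> 10.0.0.1 (expiry=8+2=10). clock=8
Op 18: insert a.com -> 10.0.0.4 (expiry=8+8=16). clock=8
Op 19: insert d.com -> 10.0.0.2 (expiry=8+3=11). clock=8
Op 20: insert e.com -> 10.0.0.2 (expiry=8+6=14). clock=8
Op 21: tick 1 -> clock=9.
Op 22: insert c.com -> 10.0.0.4 (expiry=9+2=11). clock=9
Op 23: tick 3 -> clock=12. purged={c.com,d.com,f.com}
Final clock = 12
Final cache (unexpired): {a.com,e.com} -> size=2

Answer: clock=12 cache_size=2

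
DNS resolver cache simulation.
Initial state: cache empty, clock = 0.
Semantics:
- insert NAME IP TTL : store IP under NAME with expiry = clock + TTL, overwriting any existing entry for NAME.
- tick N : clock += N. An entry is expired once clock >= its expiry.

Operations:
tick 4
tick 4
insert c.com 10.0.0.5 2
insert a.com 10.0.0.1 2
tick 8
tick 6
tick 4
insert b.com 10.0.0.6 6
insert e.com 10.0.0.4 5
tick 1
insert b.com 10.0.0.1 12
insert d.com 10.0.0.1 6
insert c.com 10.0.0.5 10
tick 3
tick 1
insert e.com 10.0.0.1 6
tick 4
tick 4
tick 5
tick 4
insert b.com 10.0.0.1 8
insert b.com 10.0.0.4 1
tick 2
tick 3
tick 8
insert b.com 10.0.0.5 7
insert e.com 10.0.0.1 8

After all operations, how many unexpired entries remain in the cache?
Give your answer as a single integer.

Answer: 2

Derivation:
Op 1: tick 4 -> clock=4.
Op 2: tick 4 -> clock=8.
Op 3: insert c.com -> 10.0.0.5 (expiry=8+2=10). clock=8
Op 4: insert a.com -> 10.0.0.1 (expiry=8+2=10). clock=8
Op 5: tick 8 -> clock=16. purged={a.com,c.com}
Op 6: tick 6 -> clock=22.
Op 7: tick 4 -> clock=26.
Op 8: insert b.com -> 10.0.0.6 (expiry=26+6=32). clock=26
Op 9: insert e.com -> 10.0.0.4 (expiry=26+5=31). clock=26
Op 10: tick 1 -> clock=27.
Op 11: insert b.com -> 10.0.0.1 (expiry=27+12=39). clock=27
Op 12: insert d.com -> 10.0.0.1 (expiry=27+6=33). clock=27
Op 13: insert c.com -> 10.0.0.5 (expiry=27+10=37). clock=27
Op 14: tick 3 -> clock=30.
Op 15: tick 1 -> clock=31. purged={e.com}
Op 16: insert e.com -> 10.0.0.1 (expiry=31+6=37). clock=31
Op 17: tick 4 -> clock=35. purged={d.com}
Op 18: tick 4 -> clock=39. purged={b.com,c.com,e.com}
Op 19: tick 5 -> clock=44.
Op 20: tick 4 -> clock=48.
Op 21: insert b.com -> 10.0.0.1 (expiry=48+8=56). clock=48
Op 22: insert b.com -> 10.0.0.4 (expiry=48+1=49). clock=48
Op 23: tick 2 -> clock=50. purged={b.com}
Op 24: tick 3 -> clock=53.
Op 25: tick 8 -> clock=61.
Op 26: insert b.com -> 10.0.0.5 (expiry=61+7=68). clock=61
Op 27: insert e.com -> 10.0.0.1 (expiry=61+8=69). clock=61
Final cache (unexpired): {b.com,e.com} -> size=2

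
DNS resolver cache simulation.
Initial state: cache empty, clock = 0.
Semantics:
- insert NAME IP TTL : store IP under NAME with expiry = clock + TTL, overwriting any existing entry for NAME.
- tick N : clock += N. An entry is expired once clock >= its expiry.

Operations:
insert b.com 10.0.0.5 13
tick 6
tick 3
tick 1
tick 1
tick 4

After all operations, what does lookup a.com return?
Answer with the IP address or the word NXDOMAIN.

Answer: NXDOMAIN

Derivation:
Op 1: insert b.com -> 10.0.0.5 (expiry=0+13=13). clock=0
Op 2: tick 6 -> clock=6.
Op 3: tick 3 -> clock=9.
Op 4: tick 1 -> clock=10.
Op 5: tick 1 -> clock=11.
Op 6: tick 4 -> clock=15. purged={b.com}
lookup a.com: not in cache (expired or never inserted)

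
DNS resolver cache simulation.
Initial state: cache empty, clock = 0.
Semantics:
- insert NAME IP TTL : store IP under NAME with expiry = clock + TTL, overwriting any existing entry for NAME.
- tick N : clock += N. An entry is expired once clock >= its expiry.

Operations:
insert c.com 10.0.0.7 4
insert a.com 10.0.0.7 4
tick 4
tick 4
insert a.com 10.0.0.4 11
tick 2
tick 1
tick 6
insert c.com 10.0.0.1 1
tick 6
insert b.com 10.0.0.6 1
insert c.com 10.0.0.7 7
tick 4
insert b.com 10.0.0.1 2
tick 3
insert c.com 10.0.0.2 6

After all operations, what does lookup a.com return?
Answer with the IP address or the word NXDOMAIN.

Answer: NXDOMAIN

Derivation:
Op 1: insert c.com -> 10.0.0.7 (expiry=0+4=4). clock=0
Op 2: insert a.com -> 10.0.0.7 (expiry=0+4=4). clock=0
Op 3: tick 4 -> clock=4. purged={a.com,c.com}
Op 4: tick 4 -> clock=8.
Op 5: insert a.com -> 10.0.0.4 (expiry=8+11=19). clock=8
Op 6: tick 2 -> clock=10.
Op 7: tick 1 -> clock=11.
Op 8: tick 6 -> clock=17.
Op 9: insert c.com -> 10.0.0.1 (expiry=17+1=18). clock=17
Op 10: tick 6 -> clock=23. purged={a.com,c.com}
Op 11: insert b.com -> 10.0.0.6 (expiry=23+1=24). clock=23
Op 12: insert c.com -> 10.0.0.7 (expiry=23+7=30). clock=23
Op 13: tick 4 -> clock=27. purged={b.com}
Op 14: insert b.com -> 10.0.0.1 (expiry=27+2=29). clock=27
Op 15: tick 3 -> clock=30. purged={b.com,c.com}
Op 16: insert c.com -> 10.0.0.2 (expiry=30+6=36). clock=30
lookup a.com: not in cache (expired or never inserted)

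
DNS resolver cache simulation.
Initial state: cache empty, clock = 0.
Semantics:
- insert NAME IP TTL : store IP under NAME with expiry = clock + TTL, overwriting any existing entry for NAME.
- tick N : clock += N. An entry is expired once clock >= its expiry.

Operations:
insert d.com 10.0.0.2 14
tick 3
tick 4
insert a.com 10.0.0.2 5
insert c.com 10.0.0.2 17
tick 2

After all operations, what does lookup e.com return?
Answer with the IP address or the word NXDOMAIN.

Answer: NXDOMAIN

Derivation:
Op 1: insert d.com -> 10.0.0.2 (expiry=0+14=14). clock=0
Op 2: tick 3 -> clock=3.
Op 3: tick 4 -> clock=7.
Op 4: insert a.com -> 10.0.0.2 (expiry=7+5=12). clock=7
Op 5: insert c.com -> 10.0.0.2 (expiry=7+17=24). clock=7
Op 6: tick 2 -> clock=9.
lookup e.com: not in cache (expired or never inserted)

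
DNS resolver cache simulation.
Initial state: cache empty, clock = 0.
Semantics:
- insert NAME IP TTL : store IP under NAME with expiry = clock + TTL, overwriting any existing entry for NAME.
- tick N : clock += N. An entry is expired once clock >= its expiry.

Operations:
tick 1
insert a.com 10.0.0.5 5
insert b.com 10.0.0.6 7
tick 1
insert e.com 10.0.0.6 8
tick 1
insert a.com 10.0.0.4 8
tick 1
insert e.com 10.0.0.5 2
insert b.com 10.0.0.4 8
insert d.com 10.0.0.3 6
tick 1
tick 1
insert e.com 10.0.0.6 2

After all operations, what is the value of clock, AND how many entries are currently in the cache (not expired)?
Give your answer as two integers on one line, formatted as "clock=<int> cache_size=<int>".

Answer: clock=6 cache_size=4

Derivation:
Op 1: tick 1 -> clock=1.
Op 2: insert a.com -> 10.0.0.5 (expiry=1+5=6). clock=1
Op 3: insert b.com -> 10.0.0.6 (expiry=1+7=8). clock=1
Op 4: tick 1 -> clock=2.
Op 5: insert e.com -> 10.0.0.6 (expiry=2+8=10). clock=2
Op 6: tick 1 -> clock=3.
Op 7: insert a.com -> 10.0.0.4 (expiry=3+8=11). clock=3
Op 8: tick 1 -> clock=4.
Op 9: insert e.com -> 10.0.0.5 (expiry=4+2=6). clock=4
Op 10: insert b.com -> 10.0.0.4 (expiry=4+8=12). clock=4
Op 11: insert d.com -> 10.0.0.3 (expiry=4+6=10). clock=4
Op 12: tick 1 -> clock=5.
Op 13: tick 1 -> clock=6. purged={e.com}
Op 14: insert e.com -> 10.0.0.6 (expiry=6+2=8). clock=6
Final clock = 6
Final cache (unexpired): {a.com,b.com,d.com,e.com} -> size=4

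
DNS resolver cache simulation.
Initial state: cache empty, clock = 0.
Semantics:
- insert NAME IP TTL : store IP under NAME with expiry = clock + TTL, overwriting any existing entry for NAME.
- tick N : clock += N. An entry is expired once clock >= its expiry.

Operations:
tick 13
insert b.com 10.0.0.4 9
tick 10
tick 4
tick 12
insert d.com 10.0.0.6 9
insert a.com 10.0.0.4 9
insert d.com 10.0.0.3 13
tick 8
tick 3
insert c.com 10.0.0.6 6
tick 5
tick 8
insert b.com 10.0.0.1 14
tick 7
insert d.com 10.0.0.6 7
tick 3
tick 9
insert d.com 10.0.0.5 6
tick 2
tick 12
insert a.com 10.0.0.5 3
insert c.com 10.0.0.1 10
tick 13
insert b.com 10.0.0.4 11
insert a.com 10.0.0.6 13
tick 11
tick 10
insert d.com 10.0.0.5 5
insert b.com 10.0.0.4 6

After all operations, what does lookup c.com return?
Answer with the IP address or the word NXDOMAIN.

Answer: NXDOMAIN

Derivation:
Op 1: tick 13 -> clock=13.
Op 2: insert b.com -> 10.0.0.4 (expiry=13+9=22). clock=13
Op 3: tick 10 -> clock=23. purged={b.com}
Op 4: tick 4 -> clock=27.
Op 5: tick 12 -> clock=39.
Op 6: insert d.com -> 10.0.0.6 (expiry=39+9=48). clock=39
Op 7: insert a.com -> 10.0.0.4 (expiry=39+9=48). clock=39
Op 8: insert d.com -> 10.0.0.3 (expiry=39+13=52). clock=39
Op 9: tick 8 -> clock=47.
Op 10: tick 3 -> clock=50. purged={a.com}
Op 11: insert c.com -> 10.0.0.6 (expiry=50+6=56). clock=50
Op 12: tick 5 -> clock=55. purged={d.com}
Op 13: tick 8 -> clock=63. purged={c.com}
Op 14: insert b.com -> 10.0.0.1 (expiry=63+14=77). clock=63
Op 15: tick 7 -> clock=70.
Op 16: insert d.com -> 10.0.0.6 (expiry=70+7=77). clock=70
Op 17: tick 3 -> clock=73.
Op 18: tick 9 -> clock=82. purged={b.com,d.com}
Op 19: insert d.com -> 10.0.0.5 (expiry=82+6=88). clock=82
Op 20: tick 2 -> clock=84.
Op 21: tick 12 -> clock=96. purged={d.com}
Op 22: insert a.com -> 10.0.0.5 (expiry=96+3=99). clock=96
Op 23: insert c.com -> 10.0.0.1 (expiry=96+10=106). clock=96
Op 24: tick 13 -> clock=109. purged={a.com,c.com}
Op 25: insert b.com -> 10.0.0.4 (expiry=109+11=120). clock=109
Op 26: insert a.com -> 10.0.0.6 (expiry=109+13=122). clock=109
Op 27: tick 11 -> clock=120. purged={b.com}
Op 28: tick 10 -> clock=130. purged={a.com}
Op 29: insert d.com -> 10.0.0.5 (expiry=130+5=135). clock=130
Op 30: insert b.com -> 10.0.0.4 (expiry=130+6=136). clock=130
lookup c.com: not in cache (expired or never inserted)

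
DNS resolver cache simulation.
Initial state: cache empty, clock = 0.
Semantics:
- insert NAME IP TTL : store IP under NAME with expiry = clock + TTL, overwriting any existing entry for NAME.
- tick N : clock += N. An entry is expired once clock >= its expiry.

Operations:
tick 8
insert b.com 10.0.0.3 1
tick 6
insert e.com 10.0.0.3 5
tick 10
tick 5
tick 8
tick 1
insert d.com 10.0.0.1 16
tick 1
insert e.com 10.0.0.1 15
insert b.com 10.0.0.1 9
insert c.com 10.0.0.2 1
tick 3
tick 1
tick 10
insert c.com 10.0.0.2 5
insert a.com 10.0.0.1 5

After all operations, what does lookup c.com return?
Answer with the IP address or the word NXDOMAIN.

Answer: 10.0.0.2

Derivation:
Op 1: tick 8 -> clock=8.
Op 2: insert b.com -> 10.0.0.3 (expiry=8+1=9). clock=8
Op 3: tick 6 -> clock=14. purged={b.com}
Op 4: insert e.com -> 10.0.0.3 (expiry=14+5=19). clock=14
Op 5: tick 10 -> clock=24. purged={e.com}
Op 6: tick 5 -> clock=29.
Op 7: tick 8 -> clock=37.
Op 8: tick 1 -> clock=38.
Op 9: insert d.com -> 10.0.0.1 (expiry=38+16=54). clock=38
Op 10: tick 1 -> clock=39.
Op 11: insert e.com -> 10.0.0.1 (expiry=39+15=54). clock=39
Op 12: insert b.com -> 10.0.0.1 (expiry=39+9=48). clock=39
Op 13: insert c.com -> 10.0.0.2 (expiry=39+1=40). clock=39
Op 14: tick 3 -> clock=42. purged={c.com}
Op 15: tick 1 -> clock=43.
Op 16: tick 10 -> clock=53. purged={b.com}
Op 17: insert c.com -> 10.0.0.2 (expiry=53+5=58). clock=53
Op 18: insert a.com -> 10.0.0.1 (expiry=53+5=58). clock=53
lookup c.com: present, ip=10.0.0.2 expiry=58 > clock=53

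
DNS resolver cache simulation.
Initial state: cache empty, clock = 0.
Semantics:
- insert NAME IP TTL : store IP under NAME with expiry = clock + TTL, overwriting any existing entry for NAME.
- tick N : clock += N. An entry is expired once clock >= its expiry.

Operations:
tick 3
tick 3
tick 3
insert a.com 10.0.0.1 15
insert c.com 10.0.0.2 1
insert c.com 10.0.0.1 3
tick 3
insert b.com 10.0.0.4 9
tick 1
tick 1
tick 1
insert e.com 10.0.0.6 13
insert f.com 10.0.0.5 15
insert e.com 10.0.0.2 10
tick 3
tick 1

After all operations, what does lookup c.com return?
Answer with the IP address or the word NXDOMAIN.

Answer: NXDOMAIN

Derivation:
Op 1: tick 3 -> clock=3.
Op 2: tick 3 -> clock=6.
Op 3: tick 3 -> clock=9.
Op 4: insert a.com -> 10.0.0.1 (expiry=9+15=24). clock=9
Op 5: insert c.com -> 10.0.0.2 (expiry=9+1=10). clock=9
Op 6: insert c.com -> 10.0.0.1 (expiry=9+3=12). clock=9
Op 7: tick 3 -> clock=12. purged={c.com}
Op 8: insert b.com -> 10.0.0.4 (expiry=12+9=21). clock=12
Op 9: tick 1 -> clock=13.
Op 10: tick 1 -> clock=14.
Op 11: tick 1 -> clock=15.
Op 12: insert e.com -> 10.0.0.6 (expiry=15+13=28). clock=15
Op 13: insert f.com -> 10.0.0.5 (expiry=15+15=30). clock=15
Op 14: insert e.com -> 10.0.0.2 (expiry=15+10=25). clock=15
Op 15: tick 3 -> clock=18.
Op 16: tick 1 -> clock=19.
lookup c.com: not in cache (expired or never inserted)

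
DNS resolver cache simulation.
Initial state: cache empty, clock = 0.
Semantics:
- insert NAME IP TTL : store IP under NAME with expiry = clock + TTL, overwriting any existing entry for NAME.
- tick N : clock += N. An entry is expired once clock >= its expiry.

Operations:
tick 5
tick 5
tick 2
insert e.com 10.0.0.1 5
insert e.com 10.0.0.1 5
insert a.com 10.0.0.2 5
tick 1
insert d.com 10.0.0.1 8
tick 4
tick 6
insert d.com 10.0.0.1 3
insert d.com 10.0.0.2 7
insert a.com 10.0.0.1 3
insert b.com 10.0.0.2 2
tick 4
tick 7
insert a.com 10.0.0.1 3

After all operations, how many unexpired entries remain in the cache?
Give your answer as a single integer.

Answer: 1

Derivation:
Op 1: tick 5 -> clock=5.
Op 2: tick 5 -> clock=10.
Op 3: tick 2 -> clock=12.
Op 4: insert e.com -> 10.0.0.1 (expiry=12+5=17). clock=12
Op 5: insert e.com -> 10.0.0.1 (expiry=12+5=17). clock=12
Op 6: insert a.com -> 10.0.0.2 (expiry=12+5=17). clock=12
Op 7: tick 1 -> clock=13.
Op 8: insert d.com -> 10.0.0.1 (expiry=13+8=21). clock=13
Op 9: tick 4 -> clock=17. purged={a.com,e.com}
Op 10: tick 6 -> clock=23. purged={d.com}
Op 11: insert d.com -> 10.0.0.1 (expiry=23+3=26). clock=23
Op 12: insert d.com -> 10.0.0.2 (expiry=23+7=30). clock=23
Op 13: insert a.com -> 10.0.0.1 (expiry=23+3=26). clock=23
Op 14: insert b.com -> 10.0.0.2 (expiry=23+2=25). clock=23
Op 15: tick 4 -> clock=27. purged={a.com,b.com}
Op 16: tick 7 -> clock=34. purged={d.com}
Op 17: insert a.com -> 10.0.0.1 (expiry=34+3=37). clock=34
Final cache (unexpired): {a.com} -> size=1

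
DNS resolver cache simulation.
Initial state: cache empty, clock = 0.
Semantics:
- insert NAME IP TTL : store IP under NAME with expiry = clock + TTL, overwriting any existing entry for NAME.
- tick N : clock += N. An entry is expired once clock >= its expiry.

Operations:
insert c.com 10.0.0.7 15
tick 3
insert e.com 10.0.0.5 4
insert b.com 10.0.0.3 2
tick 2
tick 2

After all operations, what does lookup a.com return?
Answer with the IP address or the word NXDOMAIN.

Answer: NXDOMAIN

Derivation:
Op 1: insert c.com -> 10.0.0.7 (expiry=0+15=15). clock=0
Op 2: tick 3 -> clock=3.
Op 3: insert e.com -> 10.0.0.5 (expiry=3+4=7). clock=3
Op 4: insert b.com -> 10.0.0.3 (expiry=3+2=5). clock=3
Op 5: tick 2 -> clock=5. purged={b.com}
Op 6: tick 2 -> clock=7. purged={e.com}
lookup a.com: not in cache (expired or never inserted)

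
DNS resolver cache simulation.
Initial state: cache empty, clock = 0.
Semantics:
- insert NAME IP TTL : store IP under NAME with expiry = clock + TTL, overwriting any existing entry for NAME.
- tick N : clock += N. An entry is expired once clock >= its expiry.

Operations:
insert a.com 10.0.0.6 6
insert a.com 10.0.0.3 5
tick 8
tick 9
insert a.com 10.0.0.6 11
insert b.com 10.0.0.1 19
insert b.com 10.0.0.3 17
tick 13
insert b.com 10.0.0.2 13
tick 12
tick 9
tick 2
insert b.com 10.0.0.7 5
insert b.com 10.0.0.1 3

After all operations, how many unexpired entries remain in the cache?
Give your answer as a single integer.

Op 1: insert a.com -> 10.0.0.6 (expiry=0+6=6). clock=0
Op 2: insert a.com -> 10.0.0.3 (expiry=0+5=5). clock=0
Op 3: tick 8 -> clock=8. purged={a.com}
Op 4: tick 9 -> clock=17.
Op 5: insert a.com -> 10.0.0.6 (expiry=17+11=28). clock=17
Op 6: insert b.com -> 10.0.0.1 (expiry=17+19=36). clock=17
Op 7: insert b.com -> 10.0.0.3 (expiry=17+17=34). clock=17
Op 8: tick 13 -> clock=30. purged={a.com}
Op 9: insert b.com -> 10.0.0.2 (expiry=30+13=43). clock=30
Op 10: tick 12 -> clock=42.
Op 11: tick 9 -> clock=51. purged={b.com}
Op 12: tick 2 -> clock=53.
Op 13: insert b.com -> 10.0.0.7 (expiry=53+5=58). clock=53
Op 14: insert b.com -> 10.0.0.1 (expiry=53+3=56). clock=53
Final cache (unexpired): {b.com} -> size=1

Answer: 1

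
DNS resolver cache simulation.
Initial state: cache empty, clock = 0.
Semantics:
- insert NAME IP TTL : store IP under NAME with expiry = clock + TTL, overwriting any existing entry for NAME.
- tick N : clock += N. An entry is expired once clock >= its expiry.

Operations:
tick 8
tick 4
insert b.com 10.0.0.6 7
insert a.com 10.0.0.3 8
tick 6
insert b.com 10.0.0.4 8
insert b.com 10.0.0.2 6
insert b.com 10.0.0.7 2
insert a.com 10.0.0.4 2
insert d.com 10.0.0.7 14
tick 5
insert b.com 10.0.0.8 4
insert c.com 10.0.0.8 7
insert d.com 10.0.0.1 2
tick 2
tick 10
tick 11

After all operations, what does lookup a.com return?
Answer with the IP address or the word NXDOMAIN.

Op 1: tick 8 -> clock=8.
Op 2: tick 4 -> clock=12.
Op 3: insert b.com -> 10.0.0.6 (expiry=12+7=19). clock=12
Op 4: insert a.com -> 10.0.0.3 (expiry=12+8=20). clock=12
Op 5: tick 6 -> clock=18.
Op 6: insert b.com -> 10.0.0.4 (expiry=18+8=26). clock=18
Op 7: insert b.com -> 10.0.0.2 (expiry=18+6=24). clock=18
Op 8: insert b.com -> 10.0.0.7 (expiry=18+2=20). clock=18
Op 9: insert a.com -> 10.0.0.4 (expiry=18+2=20). clock=18
Op 10: insert d.com -> 10.0.0.7 (expiry=18+14=32). clock=18
Op 11: tick 5 -> clock=23. purged={a.com,b.com}
Op 12: insert b.com -> 10.0.0.8 (expiry=23+4=27). clock=23
Op 13: insert c.com -> 10.0.0.8 (expiry=23+7=30). clock=23
Op 14: insert d.com -> 10.0.0.1 (expiry=23+2=25). clock=23
Op 15: tick 2 -> clock=25. purged={d.com}
Op 16: tick 10 -> clock=35. purged={b.com,c.com}
Op 17: tick 11 -> clock=46.
lookup a.com: not in cache (expired or never inserted)

Answer: NXDOMAIN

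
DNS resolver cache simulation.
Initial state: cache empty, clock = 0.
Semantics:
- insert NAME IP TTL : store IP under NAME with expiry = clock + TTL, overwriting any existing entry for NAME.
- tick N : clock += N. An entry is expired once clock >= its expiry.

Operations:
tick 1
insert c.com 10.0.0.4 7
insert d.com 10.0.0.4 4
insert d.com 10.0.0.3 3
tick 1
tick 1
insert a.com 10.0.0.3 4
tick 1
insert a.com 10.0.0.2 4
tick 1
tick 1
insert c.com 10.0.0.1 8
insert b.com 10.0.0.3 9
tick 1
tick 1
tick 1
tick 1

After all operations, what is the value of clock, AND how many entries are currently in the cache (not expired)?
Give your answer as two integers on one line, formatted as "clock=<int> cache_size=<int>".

Op 1: tick 1 -> clock=1.
Op 2: insert c.com -> 10.0.0.4 (expiry=1+7=8). clock=1
Op 3: insert d.com -> 10.0.0.4 (expiry=1+4=5). clock=1
Op 4: insert d.com -> 10.0.0.3 (expiry=1+3=4). clock=1
Op 5: tick 1 -> clock=2.
Op 6: tick 1 -> clock=3.
Op 7: insert a.com -> 10.0.0.3 (expiry=3+4=7). clock=3
Op 8: tick 1 -> clock=4. purged={d.com}
Op 9: insert a.com -> 10.0.0.2 (expiry=4+4=8). clock=4
Op 10: tick 1 -> clock=5.
Op 11: tick 1 -> clock=6.
Op 12: insert c.com -> 10.0.0.1 (expiry=6+8=14). clock=6
Op 13: insert b.com -> 10.0.0.3 (expiry=6+9=15). clock=6
Op 14: tick 1 -> clock=7.
Op 15: tick 1 -> clock=8. purged={a.com}
Op 16: tick 1 -> clock=9.
Op 17: tick 1 -> clock=10.
Final clock = 10
Final cache (unexpired): {b.com,c.com} -> size=2

Answer: clock=10 cache_size=2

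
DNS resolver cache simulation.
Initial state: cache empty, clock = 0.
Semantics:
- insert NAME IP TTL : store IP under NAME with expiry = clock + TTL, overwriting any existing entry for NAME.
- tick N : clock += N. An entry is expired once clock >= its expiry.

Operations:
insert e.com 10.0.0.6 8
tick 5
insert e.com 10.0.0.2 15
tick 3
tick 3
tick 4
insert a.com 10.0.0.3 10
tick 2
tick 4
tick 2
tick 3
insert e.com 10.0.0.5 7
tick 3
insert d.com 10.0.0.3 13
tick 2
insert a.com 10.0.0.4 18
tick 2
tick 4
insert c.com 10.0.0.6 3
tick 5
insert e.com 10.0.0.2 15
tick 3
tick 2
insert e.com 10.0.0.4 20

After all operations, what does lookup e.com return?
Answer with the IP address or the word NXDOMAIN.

Answer: 10.0.0.4

Derivation:
Op 1: insert e.com -> 10.0.0.6 (expiry=0+8=8). clock=0
Op 2: tick 5 -> clock=5.
Op 3: insert e.com -> 10.0.0.2 (expiry=5+15=20). clock=5
Op 4: tick 3 -> clock=8.
Op 5: tick 3 -> clock=11.
Op 6: tick 4 -> clock=15.
Op 7: insert a.com -> 10.0.0.3 (expiry=15+10=25). clock=15
Op 8: tick 2 -> clock=17.
Op 9: tick 4 -> clock=21. purged={e.com}
Op 10: tick 2 -> clock=23.
Op 11: tick 3 -> clock=26. purged={a.com}
Op 12: insert e.com -> 10.0.0.5 (expiry=26+7=33). clock=26
Op 13: tick 3 -> clock=29.
Op 14: insert d.com -> 10.0.0.3 (expiry=29+13=42). clock=29
Op 15: tick 2 -> clock=31.
Op 16: insert a.com -> 10.0.0.4 (expiry=31+18=49). clock=31
Op 17: tick 2 -> clock=33. purged={e.com}
Op 18: tick 4 -> clock=37.
Op 19: insert c.com -> 10.0.0.6 (expiry=37+3=40). clock=37
Op 20: tick 5 -> clock=42. purged={c.com,d.com}
Op 21: insert e.com -> 10.0.0.2 (expiry=42+15=57). clock=42
Op 22: tick 3 -> clock=45.
Op 23: tick 2 -> clock=47.
Op 24: insert e.com -> 10.0.0.4 (expiry=47+20=67). clock=47
lookup e.com: present, ip=10.0.0.4 expiry=67 > clock=47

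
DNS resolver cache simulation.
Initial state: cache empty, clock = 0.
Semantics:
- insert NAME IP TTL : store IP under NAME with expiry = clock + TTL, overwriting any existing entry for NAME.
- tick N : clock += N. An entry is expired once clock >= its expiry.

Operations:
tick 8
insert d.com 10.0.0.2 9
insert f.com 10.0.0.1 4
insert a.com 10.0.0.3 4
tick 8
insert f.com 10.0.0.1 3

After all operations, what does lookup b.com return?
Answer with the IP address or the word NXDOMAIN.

Op 1: tick 8 -> clock=8.
Op 2: insert d.com -> 10.0.0.2 (expiry=8+9=17). clock=8
Op 3: insert f.com -> 10.0.0.1 (expiry=8+4=12). clock=8
Op 4: insert a.com -> 10.0.0.3 (expiry=8+4=12). clock=8
Op 5: tick 8 -> clock=16. purged={a.com,f.com}
Op 6: insert f.com -> 10.0.0.1 (expiry=16+3=19). clock=16
lookup b.com: not in cache (expired or never inserted)

Answer: NXDOMAIN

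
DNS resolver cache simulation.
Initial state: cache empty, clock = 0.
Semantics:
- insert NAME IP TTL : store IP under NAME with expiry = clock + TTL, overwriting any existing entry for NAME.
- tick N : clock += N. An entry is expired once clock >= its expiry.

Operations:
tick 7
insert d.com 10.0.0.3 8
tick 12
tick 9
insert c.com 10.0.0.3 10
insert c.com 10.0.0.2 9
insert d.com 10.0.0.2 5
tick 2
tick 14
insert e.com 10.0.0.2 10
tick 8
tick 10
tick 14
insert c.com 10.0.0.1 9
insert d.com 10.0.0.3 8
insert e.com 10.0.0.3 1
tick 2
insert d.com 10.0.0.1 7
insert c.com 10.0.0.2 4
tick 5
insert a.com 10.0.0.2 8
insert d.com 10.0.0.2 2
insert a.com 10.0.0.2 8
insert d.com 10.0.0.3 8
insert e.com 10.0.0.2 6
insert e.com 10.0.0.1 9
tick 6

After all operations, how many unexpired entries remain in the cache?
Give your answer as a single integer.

Op 1: tick 7 -> clock=7.
Op 2: insert d.com -> 10.0.0.3 (expiry=7+8=15). clock=7
Op 3: tick 12 -> clock=19. purged={d.com}
Op 4: tick 9 -> clock=28.
Op 5: insert c.com -> 10.0.0.3 (expiry=28+10=38). clock=28
Op 6: insert c.com -> 10.0.0.2 (expiry=28+9=37). clock=28
Op 7: insert d.com -> 10.0.0.2 (expiry=28+5=33). clock=28
Op 8: tick 2 -> clock=30.
Op 9: tick 14 -> clock=44. purged={c.com,d.com}
Op 10: insert e.com -> 10.0.0.2 (expiry=44+10=54). clock=44
Op 11: tick 8 -> clock=52.
Op 12: tick 10 -> clock=62. purged={e.com}
Op 13: tick 14 -> clock=76.
Op 14: insert c.com -> 10.0.0.1 (expiry=76+9=85). clock=76
Op 15: insert d.com -> 10.0.0.3 (expiry=76+8=84). clock=76
Op 16: insert e.com -> 10.0.0.3 (expiry=76+1=77). clock=76
Op 17: tick 2 -> clock=78. purged={e.com}
Op 18: insert d.com -> 10.0.0.1 (expiry=78+7=85). clock=78
Op 19: insert c.com -> 10.0.0.2 (expiry=78+4=82). clock=78
Op 20: tick 5 -> clock=83. purged={c.com}
Op 21: insert a.com -> 10.0.0.2 (expiry=83+8=91). clock=83
Op 22: insert d.com -> 10.0.0.2 (expiry=83+2=85). clock=83
Op 23: insert a.com -> 10.0.0.2 (expiry=83+8=91). clock=83
Op 24: insert d.com -> 10.0.0.3 (expiry=83+8=91). clock=83
Op 25: insert e.com -> 10.0.0.2 (expiry=83+6=89). clock=83
Op 26: insert e.com -> 10.0.0.1 (expiry=83+9=92). clock=83
Op 27: tick 6 -> clock=89.
Final cache (unexpired): {a.com,d.com,e.com} -> size=3

Answer: 3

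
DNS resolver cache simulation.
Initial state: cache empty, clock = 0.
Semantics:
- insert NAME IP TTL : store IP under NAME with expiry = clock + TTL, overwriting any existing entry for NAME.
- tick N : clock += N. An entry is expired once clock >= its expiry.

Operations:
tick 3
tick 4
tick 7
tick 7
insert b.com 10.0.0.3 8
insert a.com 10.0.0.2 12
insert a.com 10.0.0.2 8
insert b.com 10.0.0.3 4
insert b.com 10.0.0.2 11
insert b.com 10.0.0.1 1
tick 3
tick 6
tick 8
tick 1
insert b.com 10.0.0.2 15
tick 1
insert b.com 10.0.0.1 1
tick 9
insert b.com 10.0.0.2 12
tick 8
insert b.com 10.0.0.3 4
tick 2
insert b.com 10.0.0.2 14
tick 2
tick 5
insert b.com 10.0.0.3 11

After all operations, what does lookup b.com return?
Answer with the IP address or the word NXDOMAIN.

Answer: 10.0.0.3

Derivation:
Op 1: tick 3 -> clock=3.
Op 2: tick 4 -> clock=7.
Op 3: tick 7 -> clock=14.
Op 4: tick 7 -> clock=21.
Op 5: insert b.com -> 10.0.0.3 (expiry=21+8=29). clock=21
Op 6: insert a.com -> 10.0.0.2 (expiry=21+12=33). clock=21
Op 7: insert a.com -> 10.0.0.2 (expiry=21+8=29). clock=21
Op 8: insert b.com -> 10.0.0.3 (expiry=21+4=25). clock=21
Op 9: insert b.com -> 10.0.0.2 (expiry=21+11=32). clock=21
Op 10: insert b.com -> 10.0.0.1 (expiry=21+1=22). clock=21
Op 11: tick 3 -> clock=24. purged={b.com}
Op 12: tick 6 -> clock=30. purged={a.com}
Op 13: tick 8 -> clock=38.
Op 14: tick 1 -> clock=39.
Op 15: insert b.com -> 10.0.0.2 (expiry=39+15=54). clock=39
Op 16: tick 1 -> clock=40.
Op 17: insert b.com -> 10.0.0.1 (expiry=40+1=41). clock=40
Op 18: tick 9 -> clock=49. purged={b.com}
Op 19: insert b.com -> 10.0.0.2 (expiry=49+12=61). clock=49
Op 20: tick 8 -> clock=57.
Op 21: insert b.com -> 10.0.0.3 (expiry=57+4=61). clock=57
Op 22: tick 2 -> clock=59.
Op 23: insert b.com -> 10.0.0.2 (expiry=59+14=73). clock=59
Op 24: tick 2 -> clock=61.
Op 25: tick 5 -> clock=66.
Op 26: insert b.com -> 10.0.0.3 (expiry=66+11=77). clock=66
lookup b.com: present, ip=10.0.0.3 expiry=77 > clock=66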